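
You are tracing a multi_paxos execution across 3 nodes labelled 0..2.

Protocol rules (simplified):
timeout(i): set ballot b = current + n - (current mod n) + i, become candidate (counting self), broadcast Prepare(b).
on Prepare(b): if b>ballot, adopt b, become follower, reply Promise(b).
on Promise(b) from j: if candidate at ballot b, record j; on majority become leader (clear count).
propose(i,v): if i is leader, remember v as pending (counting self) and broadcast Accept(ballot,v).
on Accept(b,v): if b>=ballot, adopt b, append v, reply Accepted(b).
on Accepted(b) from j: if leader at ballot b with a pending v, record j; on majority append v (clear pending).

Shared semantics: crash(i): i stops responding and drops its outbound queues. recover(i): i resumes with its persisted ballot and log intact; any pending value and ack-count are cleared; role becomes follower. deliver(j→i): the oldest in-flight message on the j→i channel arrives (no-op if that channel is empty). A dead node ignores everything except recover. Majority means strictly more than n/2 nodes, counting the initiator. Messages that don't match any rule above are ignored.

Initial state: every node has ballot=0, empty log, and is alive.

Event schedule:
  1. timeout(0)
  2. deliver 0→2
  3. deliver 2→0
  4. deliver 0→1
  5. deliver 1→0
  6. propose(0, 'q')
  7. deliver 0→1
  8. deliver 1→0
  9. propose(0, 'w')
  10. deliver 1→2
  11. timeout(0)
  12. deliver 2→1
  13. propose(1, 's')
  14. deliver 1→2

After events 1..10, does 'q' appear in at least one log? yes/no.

e1 timeout(0): 0[cand,b=3,-]
e2 deliver 0→2: 2[foll,b=3,-]
e3 deliver 2→0: 0[lead,b=3,-]
e4 deliver 0→1: 1[foll,b=3,-]
e5 deliver 1→0: ·
e6 propose(0,'q'): ·
e7 deliver 0→1: 1[foll,b=3,q]
e8 deliver 1→0: 0[lead,b=3,q]
e9 propose(0,'w'): ·
e10 deliver 1→2: ·

yes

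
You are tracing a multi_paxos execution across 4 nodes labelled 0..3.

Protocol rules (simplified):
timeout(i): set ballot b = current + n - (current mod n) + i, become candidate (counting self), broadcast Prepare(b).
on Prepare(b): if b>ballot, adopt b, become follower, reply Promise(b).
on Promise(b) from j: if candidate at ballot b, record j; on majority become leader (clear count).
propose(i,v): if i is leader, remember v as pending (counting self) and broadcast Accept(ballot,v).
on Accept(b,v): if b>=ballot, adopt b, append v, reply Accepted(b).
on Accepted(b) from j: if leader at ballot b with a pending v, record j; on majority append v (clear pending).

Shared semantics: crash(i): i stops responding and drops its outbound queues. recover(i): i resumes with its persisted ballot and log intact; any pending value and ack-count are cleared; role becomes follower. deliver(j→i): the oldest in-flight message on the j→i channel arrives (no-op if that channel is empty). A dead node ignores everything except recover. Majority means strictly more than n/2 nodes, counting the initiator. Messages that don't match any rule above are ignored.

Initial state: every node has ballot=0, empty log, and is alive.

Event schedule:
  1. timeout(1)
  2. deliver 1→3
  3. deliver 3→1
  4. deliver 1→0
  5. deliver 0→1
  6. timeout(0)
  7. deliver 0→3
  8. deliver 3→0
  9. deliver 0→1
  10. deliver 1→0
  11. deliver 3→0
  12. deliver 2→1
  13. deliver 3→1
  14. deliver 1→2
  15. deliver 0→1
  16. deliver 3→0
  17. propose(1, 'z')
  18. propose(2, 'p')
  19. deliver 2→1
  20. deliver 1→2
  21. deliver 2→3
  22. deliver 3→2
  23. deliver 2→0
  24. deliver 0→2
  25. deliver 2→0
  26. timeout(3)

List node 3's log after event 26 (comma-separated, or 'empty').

empty

e1 timeout(1): 1[cand,b=5,-]
e2 deliver 1→3: 3[foll,b=5,-]
e3 deliver 3→1: ·
e4 deliver 1→0: 0[foll,b=5,-]
e5 deliver 0→1: 1[lead,b=5,-]
e6 timeout(0): 0[cand,b=8,-]
e7 deliver 0→3: 3[foll,b=8,-]
e8 deliver 3→0: ·
e9 deliver 0→1: 1[foll,b=8,-]
e10 deliver 1→0: 0[lead,b=8,-]
e11 deliver 3→0: ·
e12 deliver 2→1: ·
e13 deliver 3→1: ·
e14 deliver 1→2: 2[foll,b=5,-]
e15 deliver 0→1: ·
e16 deliver 3→0: ·
e17 propose(1,'z'): ·
e18 propose(2,'p'): ·
e19 deliver 2→1: ·
e20 deliver 1→2: ·
e21 deliver 2→3: ·
e22 deliver 3→2: ·
e23 deliver 2→0: ·
e24 deliver 0→2: 2[foll,b=8,-]
e25 deliver 2→0: ·
e26 timeout(3): 3[cand,b=15,-]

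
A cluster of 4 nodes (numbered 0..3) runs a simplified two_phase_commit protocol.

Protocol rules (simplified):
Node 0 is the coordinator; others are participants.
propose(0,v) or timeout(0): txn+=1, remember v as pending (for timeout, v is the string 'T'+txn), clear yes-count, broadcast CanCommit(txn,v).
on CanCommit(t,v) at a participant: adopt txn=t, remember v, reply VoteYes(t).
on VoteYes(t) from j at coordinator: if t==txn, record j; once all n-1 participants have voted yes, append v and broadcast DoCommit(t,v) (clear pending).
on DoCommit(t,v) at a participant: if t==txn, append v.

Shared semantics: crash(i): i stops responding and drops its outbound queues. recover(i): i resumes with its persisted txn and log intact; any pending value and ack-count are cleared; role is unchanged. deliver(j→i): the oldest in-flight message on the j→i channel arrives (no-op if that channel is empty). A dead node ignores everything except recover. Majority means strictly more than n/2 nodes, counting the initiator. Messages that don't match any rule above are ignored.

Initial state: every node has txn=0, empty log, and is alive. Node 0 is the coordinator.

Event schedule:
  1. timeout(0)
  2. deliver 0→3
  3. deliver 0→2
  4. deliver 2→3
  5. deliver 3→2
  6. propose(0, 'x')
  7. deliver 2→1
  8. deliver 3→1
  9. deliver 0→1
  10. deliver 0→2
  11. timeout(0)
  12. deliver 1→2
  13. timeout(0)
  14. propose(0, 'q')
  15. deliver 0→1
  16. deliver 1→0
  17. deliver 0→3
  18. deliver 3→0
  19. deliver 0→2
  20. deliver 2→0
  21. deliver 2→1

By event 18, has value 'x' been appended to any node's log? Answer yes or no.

no

[1] timeout(0) → N0(coor t1 [-])
[2] deliver 0→3 → N3(part t1 [-])
[3] deliver 0→2 → N2(part t1 [-])
[4] deliver 2→3 → ∅
[5] deliver 3→2 → ∅
[6] propose(0,'x') → N0(coor t2 [-])
[7] deliver 2→1 → ∅
[8] deliver 3→1 → ∅
[9] deliver 0→1 → N1(part t1 [-])
[10] deliver 0→2 → N2(part t2 [-])
[11] timeout(0) → N0(coor t3 [-])
[12] deliver 1→2 → ∅
[13] timeout(0) → N0(coor t4 [-])
[14] propose(0,'q') → N0(coor t5 [-])
[15] deliver 0→1 → N1(part t2 [-])
[16] deliver 1→0 → ∅
[17] deliver 0→3 → N3(part t2 [-])
[18] deliver 3→0 → ∅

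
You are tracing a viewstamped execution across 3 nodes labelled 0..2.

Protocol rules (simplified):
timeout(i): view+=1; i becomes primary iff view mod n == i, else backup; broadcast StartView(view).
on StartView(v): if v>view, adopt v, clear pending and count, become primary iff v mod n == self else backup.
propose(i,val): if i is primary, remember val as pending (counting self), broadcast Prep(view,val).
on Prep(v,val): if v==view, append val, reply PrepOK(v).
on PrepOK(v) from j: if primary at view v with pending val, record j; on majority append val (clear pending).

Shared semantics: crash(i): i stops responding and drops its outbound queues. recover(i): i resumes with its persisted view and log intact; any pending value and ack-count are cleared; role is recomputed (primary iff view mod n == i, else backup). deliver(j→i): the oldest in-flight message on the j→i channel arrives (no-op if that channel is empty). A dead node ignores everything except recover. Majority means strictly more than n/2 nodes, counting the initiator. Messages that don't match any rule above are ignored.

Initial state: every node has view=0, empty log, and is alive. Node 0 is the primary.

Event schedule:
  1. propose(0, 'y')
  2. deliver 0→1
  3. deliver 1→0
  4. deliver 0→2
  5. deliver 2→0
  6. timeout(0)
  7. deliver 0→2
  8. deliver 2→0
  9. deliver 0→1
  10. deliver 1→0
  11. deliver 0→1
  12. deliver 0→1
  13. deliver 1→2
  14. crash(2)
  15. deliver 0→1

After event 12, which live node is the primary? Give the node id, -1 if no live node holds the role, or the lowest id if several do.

1. propose(0,'y'):  nop
2. deliver 0→1:  <1:back v0 y>
3. deliver 1→0:  <0:prim v0 y>
4. deliver 0→2:  <2:back v0 y>
5. deliver 2→0:  nop
6. timeout(0):  <0:back v1 y>
7. deliver 0→2:  <2:back v1 y>
8. deliver 2→0:  nop
9. deliver 0→1:  <1:prim v1 y>
10. deliver 1→0:  nop
11. deliver 0→1:  nop
12. deliver 0→1:  nop

1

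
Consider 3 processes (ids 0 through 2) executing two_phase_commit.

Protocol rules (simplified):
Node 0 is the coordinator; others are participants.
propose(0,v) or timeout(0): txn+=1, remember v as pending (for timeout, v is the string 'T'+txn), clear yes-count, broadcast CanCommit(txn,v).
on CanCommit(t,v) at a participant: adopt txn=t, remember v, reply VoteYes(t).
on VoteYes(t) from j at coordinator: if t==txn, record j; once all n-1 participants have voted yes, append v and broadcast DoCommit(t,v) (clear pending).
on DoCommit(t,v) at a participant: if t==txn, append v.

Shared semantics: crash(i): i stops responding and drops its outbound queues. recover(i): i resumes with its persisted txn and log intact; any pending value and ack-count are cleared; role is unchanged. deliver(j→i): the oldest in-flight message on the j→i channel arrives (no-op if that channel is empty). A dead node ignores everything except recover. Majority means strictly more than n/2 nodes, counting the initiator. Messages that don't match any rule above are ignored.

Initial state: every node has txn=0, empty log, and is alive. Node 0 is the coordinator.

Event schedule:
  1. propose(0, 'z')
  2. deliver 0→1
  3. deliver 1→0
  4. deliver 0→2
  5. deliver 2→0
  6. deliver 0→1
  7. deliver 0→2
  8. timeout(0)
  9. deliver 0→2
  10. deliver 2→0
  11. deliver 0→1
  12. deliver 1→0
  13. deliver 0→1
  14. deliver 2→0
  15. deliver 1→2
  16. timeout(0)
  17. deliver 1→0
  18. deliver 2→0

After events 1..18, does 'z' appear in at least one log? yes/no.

yes

after 1 — propose(0,'z'): n0:coor/t1/[-]
after 2 — deliver 0→1: n1:part/t1/[-]
after 3 — deliver 1→0: ·
after 4 — deliver 0→2: n2:part/t1/[-]
after 5 — deliver 2→0: n0:coor/t1/[z]
after 6 — deliver 0→1: n1:part/t1/[z]
after 7 — deliver 0→2: n2:part/t1/[z]
after 8 — timeout(0): n0:coor/t2/[z]
after 9 — deliver 0→2: n2:part/t2/[z]
after 10 — deliver 2→0: ·
after 11 — deliver 0→1: n1:part/t2/[z]
after 12 — deliver 1→0: n0:coor/t2/[z,T2]
after 13 — deliver 0→1: n1:part/t2/[z,T2]
after 14 — deliver 2→0: ·
after 15 — deliver 1→2: ·
after 16 — timeout(0): n0:coor/t3/[z,T2]
after 17 — deliver 1→0: ·
after 18 — deliver 2→0: ·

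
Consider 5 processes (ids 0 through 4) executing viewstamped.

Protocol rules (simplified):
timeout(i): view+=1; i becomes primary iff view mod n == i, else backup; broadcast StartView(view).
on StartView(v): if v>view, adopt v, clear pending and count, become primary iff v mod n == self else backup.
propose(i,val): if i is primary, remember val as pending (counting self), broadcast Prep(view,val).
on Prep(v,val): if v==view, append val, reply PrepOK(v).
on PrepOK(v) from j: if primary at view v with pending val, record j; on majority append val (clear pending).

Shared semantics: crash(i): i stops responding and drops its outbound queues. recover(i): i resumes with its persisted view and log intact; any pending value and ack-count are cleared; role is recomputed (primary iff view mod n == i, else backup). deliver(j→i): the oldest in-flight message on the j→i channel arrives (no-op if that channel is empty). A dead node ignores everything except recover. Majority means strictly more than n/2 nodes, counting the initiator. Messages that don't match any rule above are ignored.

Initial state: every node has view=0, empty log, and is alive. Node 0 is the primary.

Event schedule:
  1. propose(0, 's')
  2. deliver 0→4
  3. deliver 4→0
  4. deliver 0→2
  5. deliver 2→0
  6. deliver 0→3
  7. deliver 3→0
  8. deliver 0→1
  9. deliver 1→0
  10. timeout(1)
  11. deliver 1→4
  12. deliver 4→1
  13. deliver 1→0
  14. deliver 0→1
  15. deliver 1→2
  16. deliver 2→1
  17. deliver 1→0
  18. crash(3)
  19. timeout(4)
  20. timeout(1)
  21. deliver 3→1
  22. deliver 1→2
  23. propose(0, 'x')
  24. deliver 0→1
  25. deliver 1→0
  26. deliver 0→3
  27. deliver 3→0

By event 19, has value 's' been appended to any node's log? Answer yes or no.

yes

1. propose(0,'s'):  nop
2. deliver 0→4:  <4:back v0 s>
3. deliver 4→0:  nop
4. deliver 0→2:  <2:back v0 s>
5. deliver 2→0:  <0:prim v0 s>
6. deliver 0→3:  <3:back v0 s>
7. deliver 3→0:  nop
8. deliver 0→1:  <1:back v0 s>
9. deliver 1→0:  nop
10. timeout(1):  <1:prim v1 s>
11. deliver 1→4:  <4:back v1 s>
12. deliver 4→1:  nop
13. deliver 1→0:  <0:back v1 s>
14. deliver 0→1:  nop
15. deliver 1→2:  <2:back v1 s>
16. deliver 2→1:  nop
17. deliver 1→0:  nop
18. crash(3):  <3:✗back v0 s>
19. timeout(4):  <4:back v2 s>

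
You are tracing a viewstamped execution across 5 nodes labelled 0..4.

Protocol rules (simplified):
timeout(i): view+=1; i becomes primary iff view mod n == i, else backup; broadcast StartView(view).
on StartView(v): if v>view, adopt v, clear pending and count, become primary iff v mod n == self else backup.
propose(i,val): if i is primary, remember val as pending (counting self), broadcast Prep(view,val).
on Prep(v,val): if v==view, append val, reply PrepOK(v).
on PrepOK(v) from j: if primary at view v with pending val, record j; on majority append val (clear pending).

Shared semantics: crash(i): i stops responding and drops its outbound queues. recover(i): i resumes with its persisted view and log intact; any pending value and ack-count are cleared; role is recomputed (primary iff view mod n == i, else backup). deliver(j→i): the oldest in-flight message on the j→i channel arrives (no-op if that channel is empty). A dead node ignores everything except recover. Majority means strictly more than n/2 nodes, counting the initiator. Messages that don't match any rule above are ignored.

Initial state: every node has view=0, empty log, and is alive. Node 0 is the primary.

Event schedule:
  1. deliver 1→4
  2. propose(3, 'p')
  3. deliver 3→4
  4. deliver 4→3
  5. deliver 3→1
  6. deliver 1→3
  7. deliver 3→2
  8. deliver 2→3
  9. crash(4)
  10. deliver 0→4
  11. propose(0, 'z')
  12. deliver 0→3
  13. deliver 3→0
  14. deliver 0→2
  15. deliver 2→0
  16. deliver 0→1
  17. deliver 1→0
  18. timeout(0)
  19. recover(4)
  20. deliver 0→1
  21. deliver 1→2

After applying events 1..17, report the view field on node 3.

step 1 deliver 1→4: —
step 2 propose(3,'p'): —
step 3 deliver 3→4: —
step 4 deliver 4→3: —
step 5 deliver 3→1: —
step 6 deliver 1→3: —
step 7 deliver 3→2: —
step 8 deliver 2→3: —
step 9 crash(4): 4={✗back,v=0,log=-}
step 10 deliver 0→4: —
step 11 propose(0,'z'): —
step 12 deliver 0→3: 3={back,v=0,log=z}
step 13 deliver 3→0: —
step 14 deliver 0→2: 2={back,v=0,log=z}
step 15 deliver 2→0: 0={prim,v=0,log=z}
step 16 deliver 0→1: 1={back,v=0,log=z}
step 17 deliver 1→0: —

0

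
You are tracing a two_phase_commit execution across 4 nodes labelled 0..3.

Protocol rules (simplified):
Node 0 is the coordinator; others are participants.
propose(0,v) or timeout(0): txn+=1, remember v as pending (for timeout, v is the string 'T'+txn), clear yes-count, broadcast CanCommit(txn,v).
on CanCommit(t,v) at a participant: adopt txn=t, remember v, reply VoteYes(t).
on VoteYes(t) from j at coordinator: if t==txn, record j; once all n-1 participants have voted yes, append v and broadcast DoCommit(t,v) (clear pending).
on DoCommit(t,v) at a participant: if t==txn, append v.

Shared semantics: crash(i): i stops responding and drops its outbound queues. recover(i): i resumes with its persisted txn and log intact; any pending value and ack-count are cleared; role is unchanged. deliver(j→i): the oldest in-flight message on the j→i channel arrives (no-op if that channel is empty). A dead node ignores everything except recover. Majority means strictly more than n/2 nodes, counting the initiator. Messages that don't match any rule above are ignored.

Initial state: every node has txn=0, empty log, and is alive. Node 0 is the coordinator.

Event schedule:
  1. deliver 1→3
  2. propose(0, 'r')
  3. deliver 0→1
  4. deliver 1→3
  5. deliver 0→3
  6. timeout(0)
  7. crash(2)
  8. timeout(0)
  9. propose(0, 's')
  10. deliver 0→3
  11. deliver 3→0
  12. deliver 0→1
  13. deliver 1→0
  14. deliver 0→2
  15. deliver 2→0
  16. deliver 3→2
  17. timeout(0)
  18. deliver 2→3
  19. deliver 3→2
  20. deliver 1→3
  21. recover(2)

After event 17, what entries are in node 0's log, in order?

after 1 — deliver 1→3: ·
after 2 — propose(0,'r'): n0:coor/t1/[-]
after 3 — deliver 0→1: n1:part/t1/[-]
after 4 — deliver 1→3: ·
after 5 — deliver 0→3: n3:part/t1/[-]
after 6 — timeout(0): n0:coor/t2/[-]
after 7 — crash(2): n2:✗part/t0/[-]
after 8 — timeout(0): n0:coor/t3/[-]
after 9 — propose(0,'s'): n0:coor/t4/[-]
after 10 — deliver 0→3: n3:part/t2/[-]
after 11 — deliver 3→0: ·
after 12 — deliver 0→1: n1:part/t2/[-]
after 13 — deliver 1→0: ·
after 14 — deliver 0→2: ·
after 15 — deliver 2→0: ·
after 16 — deliver 3→2: ·
after 17 — timeout(0): n0:coor/t5/[-]

empty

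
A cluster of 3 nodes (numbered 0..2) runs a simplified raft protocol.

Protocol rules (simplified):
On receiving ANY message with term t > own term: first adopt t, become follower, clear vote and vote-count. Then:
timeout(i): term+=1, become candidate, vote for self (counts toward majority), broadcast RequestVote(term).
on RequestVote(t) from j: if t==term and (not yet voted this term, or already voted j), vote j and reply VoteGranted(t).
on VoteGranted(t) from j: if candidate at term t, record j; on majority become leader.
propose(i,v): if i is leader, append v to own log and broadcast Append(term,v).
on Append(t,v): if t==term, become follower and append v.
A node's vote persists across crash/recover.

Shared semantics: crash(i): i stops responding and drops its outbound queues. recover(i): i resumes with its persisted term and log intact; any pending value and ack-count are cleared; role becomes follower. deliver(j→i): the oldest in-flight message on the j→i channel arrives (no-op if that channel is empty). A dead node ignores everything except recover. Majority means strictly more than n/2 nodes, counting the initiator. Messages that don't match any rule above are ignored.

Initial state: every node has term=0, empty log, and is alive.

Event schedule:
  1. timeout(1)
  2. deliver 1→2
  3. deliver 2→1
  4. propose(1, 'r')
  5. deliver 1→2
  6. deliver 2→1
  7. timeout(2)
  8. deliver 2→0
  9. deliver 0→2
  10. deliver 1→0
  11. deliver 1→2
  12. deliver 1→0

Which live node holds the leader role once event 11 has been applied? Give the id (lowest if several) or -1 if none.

[1] timeout(1) → N1(cand t1 [-])
[2] deliver 1→2 → N2(foll t1 [-])
[3] deliver 2→1 → N1(lead t1 [-])
[4] propose(1,'r') → N1(lead t1 [r])
[5] deliver 1→2 → N2(foll t1 [r])
[6] deliver 2→1 → ∅
[7] timeout(2) → N2(cand t2 [r])
[8] deliver 2→0 → N0(foll t2 [-])
[9] deliver 0→2 → N2(lead t2 [r])
[10] deliver 1→0 → ∅
[11] deliver 1→2 → ∅

1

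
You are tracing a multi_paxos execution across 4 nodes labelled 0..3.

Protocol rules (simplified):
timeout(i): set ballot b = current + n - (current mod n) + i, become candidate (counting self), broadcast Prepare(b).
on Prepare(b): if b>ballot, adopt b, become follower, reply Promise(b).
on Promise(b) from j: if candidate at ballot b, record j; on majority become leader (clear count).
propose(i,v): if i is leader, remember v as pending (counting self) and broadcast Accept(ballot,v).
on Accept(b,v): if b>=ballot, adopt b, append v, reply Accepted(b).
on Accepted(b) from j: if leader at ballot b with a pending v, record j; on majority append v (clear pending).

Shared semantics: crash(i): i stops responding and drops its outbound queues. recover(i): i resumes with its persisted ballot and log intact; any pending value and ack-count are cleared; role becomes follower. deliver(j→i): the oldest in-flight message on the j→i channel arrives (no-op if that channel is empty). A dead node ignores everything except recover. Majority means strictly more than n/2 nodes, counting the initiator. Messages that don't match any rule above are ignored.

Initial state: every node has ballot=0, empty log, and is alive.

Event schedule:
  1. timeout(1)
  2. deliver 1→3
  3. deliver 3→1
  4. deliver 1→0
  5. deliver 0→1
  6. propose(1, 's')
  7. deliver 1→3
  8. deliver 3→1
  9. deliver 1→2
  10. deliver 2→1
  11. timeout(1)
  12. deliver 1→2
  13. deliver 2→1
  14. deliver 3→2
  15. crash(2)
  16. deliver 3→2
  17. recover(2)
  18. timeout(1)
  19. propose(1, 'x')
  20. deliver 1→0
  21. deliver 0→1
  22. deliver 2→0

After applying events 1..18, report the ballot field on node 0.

5

e1 timeout(1): 1[cand,b=5,-]
e2 deliver 1→3: 3[foll,b=5,-]
e3 deliver 3→1: ·
e4 deliver 1→0: 0[foll,b=5,-]
e5 deliver 0→1: 1[lead,b=5,-]
e6 propose(1,'s'): ·
e7 deliver 1→3: 3[foll,b=5,s]
e8 deliver 3→1: ·
e9 deliver 1→2: 2[foll,b=5,-]
e10 deliver 2→1: ·
e11 timeout(1): 1[cand,b=9,-]
e12 deliver 1→2: 2[foll,b=5,s]
e13 deliver 2→1: ·
e14 deliver 3→2: ·
e15 crash(2): 2[✗foll,b=5,s]
e16 deliver 3→2: ·
e17 recover(2): 2[foll,b=5,s]
e18 timeout(1): 1[cand,b=13,-]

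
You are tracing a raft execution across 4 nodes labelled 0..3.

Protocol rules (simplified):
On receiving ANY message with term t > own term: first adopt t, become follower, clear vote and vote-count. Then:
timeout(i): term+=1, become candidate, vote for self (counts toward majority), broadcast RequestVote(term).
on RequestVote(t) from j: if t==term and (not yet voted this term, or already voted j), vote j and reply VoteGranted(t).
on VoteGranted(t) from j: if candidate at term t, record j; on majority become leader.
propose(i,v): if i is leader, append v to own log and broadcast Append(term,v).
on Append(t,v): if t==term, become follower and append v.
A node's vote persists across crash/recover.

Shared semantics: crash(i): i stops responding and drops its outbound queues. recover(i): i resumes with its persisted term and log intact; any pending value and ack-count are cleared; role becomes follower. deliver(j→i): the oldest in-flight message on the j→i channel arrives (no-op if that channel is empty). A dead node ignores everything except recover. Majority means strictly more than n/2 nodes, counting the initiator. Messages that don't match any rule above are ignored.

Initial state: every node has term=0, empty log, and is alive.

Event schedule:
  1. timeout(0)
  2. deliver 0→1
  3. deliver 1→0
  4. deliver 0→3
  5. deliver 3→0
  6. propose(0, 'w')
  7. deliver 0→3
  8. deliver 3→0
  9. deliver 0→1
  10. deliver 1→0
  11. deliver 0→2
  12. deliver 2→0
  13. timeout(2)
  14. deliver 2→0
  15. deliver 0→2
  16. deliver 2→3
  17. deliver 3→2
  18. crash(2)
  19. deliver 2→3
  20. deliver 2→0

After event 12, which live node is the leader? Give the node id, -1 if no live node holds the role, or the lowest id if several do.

after 1 — timeout(0): n0:cand/t1/[-]
after 2 — deliver 0→1: n1:foll/t1/[-]
after 3 — deliver 1→0: ·
after 4 — deliver 0→3: n3:foll/t1/[-]
after 5 — deliver 3→0: n0:lead/t1/[-]
after 6 — propose(0,'w'): n0:lead/t1/[w]
after 7 — deliver 0→3: n3:foll/t1/[w]
after 8 — deliver 3→0: ·
after 9 — deliver 0→1: n1:foll/t1/[w]
after 10 — deliver 1→0: ·
after 11 — deliver 0→2: n2:foll/t1/[-]
after 12 — deliver 2→0: ·

0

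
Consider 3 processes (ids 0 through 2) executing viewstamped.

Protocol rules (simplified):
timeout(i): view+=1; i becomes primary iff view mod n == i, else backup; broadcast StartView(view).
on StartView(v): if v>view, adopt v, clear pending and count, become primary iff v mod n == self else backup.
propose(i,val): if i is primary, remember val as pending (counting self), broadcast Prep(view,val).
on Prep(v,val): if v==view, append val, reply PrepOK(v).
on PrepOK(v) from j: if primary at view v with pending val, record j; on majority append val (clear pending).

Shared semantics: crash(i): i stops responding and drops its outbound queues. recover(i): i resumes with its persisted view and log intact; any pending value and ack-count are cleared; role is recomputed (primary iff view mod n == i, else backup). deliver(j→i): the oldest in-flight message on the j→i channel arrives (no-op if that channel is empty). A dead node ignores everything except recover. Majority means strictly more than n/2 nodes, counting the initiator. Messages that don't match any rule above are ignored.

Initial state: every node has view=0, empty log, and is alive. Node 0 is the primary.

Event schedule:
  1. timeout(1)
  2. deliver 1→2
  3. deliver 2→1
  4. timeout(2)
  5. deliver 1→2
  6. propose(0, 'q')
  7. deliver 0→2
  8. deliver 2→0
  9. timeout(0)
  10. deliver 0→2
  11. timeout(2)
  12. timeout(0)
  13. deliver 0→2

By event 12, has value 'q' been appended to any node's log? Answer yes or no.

after 1 — timeout(1): n1:prim/v1/[-]
after 2 — deliver 1→2: n2:back/v1/[-]
after 3 — deliver 2→1: ·
after 4 — timeout(2): n2:prim/v2/[-]
after 5 — deliver 1→2: ·
after 6 — propose(0,'q'): ·
after 7 — deliver 0→2: ·
after 8 — deliver 2→0: n0:back/v2/[-]
after 9 — timeout(0): n0:prim/v3/[-]
after 10 — deliver 0→2: n2:back/v3/[-]
after 11 — timeout(2): n2:back/v4/[-]
after 12 — timeout(0): n0:back/v4/[-]

no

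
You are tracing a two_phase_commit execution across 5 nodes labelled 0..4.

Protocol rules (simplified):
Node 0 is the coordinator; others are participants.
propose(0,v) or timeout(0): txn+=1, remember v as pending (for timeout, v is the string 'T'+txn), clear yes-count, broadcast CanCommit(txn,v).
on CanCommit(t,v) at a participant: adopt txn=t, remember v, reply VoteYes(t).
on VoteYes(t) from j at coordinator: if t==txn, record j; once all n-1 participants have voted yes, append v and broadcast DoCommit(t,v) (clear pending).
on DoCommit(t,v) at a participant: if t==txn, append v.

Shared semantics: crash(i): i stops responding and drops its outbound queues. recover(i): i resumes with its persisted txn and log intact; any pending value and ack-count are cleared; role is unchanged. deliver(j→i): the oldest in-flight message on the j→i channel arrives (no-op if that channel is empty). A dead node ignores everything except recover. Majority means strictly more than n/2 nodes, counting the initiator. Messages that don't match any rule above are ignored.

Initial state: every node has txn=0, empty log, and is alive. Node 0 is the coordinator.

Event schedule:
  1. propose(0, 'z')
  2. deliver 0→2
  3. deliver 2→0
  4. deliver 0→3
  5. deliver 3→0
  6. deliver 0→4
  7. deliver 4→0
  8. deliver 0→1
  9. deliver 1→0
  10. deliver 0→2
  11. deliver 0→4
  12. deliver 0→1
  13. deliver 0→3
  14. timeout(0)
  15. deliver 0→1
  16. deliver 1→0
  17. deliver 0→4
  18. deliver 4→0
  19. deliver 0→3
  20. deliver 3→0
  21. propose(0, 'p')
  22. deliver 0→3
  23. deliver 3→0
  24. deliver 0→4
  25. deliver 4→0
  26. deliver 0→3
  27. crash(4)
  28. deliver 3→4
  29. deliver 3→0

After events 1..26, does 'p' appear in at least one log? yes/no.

no

e1 propose(0,'z'): 0[coor,t=1,-]
e2 deliver 0→2: 2[part,t=1,-]
e3 deliver 2→0: ·
e4 deliver 0→3: 3[part,t=1,-]
e5 deliver 3→0: ·
e6 deliver 0→4: 4[part,t=1,-]
e7 deliver 4→0: ·
e8 deliver 0→1: 1[part,t=1,-]
e9 deliver 1→0: 0[coor,t=1,z]
e10 deliver 0→2: 2[part,t=1,z]
e11 deliver 0→4: 4[part,t=1,z]
e12 deliver 0→1: 1[part,t=1,z]
e13 deliver 0→3: 3[part,t=1,z]
e14 timeout(0): 0[coor,t=2,z]
e15 deliver 0→1: 1[part,t=2,z]
e16 deliver 1→0: ·
e17 deliver 0→4: 4[part,t=2,z]
e18 deliver 4→0: ·
e19 deliver 0→3: 3[part,t=2,z]
e20 deliver 3→0: ·
e21 propose(0,'p'): 0[coor,t=3,z]
e22 deliver 0→3: 3[part,t=3,z]
e23 deliver 3→0: ·
e24 deliver 0→4: 4[part,t=3,z]
e25 deliver 4→0: ·
e26 deliver 0→3: ·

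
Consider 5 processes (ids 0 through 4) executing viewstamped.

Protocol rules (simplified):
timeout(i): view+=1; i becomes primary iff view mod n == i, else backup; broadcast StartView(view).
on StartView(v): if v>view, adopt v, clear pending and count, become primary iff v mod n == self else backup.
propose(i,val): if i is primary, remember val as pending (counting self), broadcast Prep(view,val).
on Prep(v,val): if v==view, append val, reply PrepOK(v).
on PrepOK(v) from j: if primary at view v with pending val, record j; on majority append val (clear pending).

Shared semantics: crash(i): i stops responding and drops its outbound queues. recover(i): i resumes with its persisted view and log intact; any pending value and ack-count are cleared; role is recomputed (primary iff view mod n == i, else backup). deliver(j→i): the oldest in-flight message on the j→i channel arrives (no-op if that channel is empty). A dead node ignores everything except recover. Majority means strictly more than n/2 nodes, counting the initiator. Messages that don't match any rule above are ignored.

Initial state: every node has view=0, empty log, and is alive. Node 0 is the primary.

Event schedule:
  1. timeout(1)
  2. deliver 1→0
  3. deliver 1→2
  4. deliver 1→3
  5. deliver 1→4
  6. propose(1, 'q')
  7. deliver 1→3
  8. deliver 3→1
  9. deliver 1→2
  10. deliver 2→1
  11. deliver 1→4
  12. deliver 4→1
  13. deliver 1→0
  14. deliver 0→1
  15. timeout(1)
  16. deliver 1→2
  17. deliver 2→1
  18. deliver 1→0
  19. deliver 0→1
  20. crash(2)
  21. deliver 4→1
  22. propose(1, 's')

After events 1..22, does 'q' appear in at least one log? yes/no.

yes

1. timeout(1):  <1:prim v1 ->
2. deliver 1→0:  <0:back v1 ->
3. deliver 1→2:  <2:back v1 ->
4. deliver 1→3:  <3:back v1 ->
5. deliver 1→4:  <4:back v1 ->
6. propose(1,'q'):  nop
7. deliver 1→3:  <3:back v1 q>
8. deliver 3→1:  nop
9. deliver 1→2:  <2:back v1 q>
10. deliver 2→1:  <1:prim v1 q>
11. deliver 1→4:  <4:back v1 q>
12. deliver 4→1:  nop
13. deliver 1→0:  <0:back v1 q>
14. deliver 0→1:  nop
15. timeout(1):  <1:back v2 q>
16. deliver 1→2:  <2:prim v2 q>
17. deliver 2→1:  nop
18. deliver 1→0:  <0:back v2 q>
19. deliver 0→1:  nop
20. crash(2):  <2:✗prim v2 q>
21. deliver 4→1:  nop
22. propose(1,'s'):  nop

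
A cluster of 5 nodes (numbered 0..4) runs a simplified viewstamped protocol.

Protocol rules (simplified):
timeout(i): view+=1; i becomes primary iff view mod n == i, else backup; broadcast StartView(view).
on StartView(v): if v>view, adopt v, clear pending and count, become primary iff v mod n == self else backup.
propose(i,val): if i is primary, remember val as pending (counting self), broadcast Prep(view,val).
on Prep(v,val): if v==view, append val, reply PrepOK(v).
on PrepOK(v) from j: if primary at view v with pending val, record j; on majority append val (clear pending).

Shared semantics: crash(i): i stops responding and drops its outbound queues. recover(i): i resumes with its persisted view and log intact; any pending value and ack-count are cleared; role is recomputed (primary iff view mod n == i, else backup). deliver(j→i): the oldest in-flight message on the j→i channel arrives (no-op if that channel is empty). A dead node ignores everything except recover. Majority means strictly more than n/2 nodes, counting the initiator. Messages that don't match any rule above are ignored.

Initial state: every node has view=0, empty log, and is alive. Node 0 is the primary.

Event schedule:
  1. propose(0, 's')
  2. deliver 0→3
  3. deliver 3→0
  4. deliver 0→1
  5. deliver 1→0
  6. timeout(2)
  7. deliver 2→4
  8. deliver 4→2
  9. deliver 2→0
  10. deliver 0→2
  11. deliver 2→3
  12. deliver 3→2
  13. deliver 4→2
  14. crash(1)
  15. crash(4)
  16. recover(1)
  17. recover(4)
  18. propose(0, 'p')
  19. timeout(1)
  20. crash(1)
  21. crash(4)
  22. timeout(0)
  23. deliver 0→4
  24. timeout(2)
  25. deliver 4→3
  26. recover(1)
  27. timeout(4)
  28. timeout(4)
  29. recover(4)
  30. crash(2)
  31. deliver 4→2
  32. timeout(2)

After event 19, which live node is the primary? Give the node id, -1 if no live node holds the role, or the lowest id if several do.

step 1 propose(0,'s'): —
step 2 deliver 0→3: 3={back,v=0,log=s}
step 3 deliver 3→0: —
step 4 deliver 0→1: 1={back,v=0,log=s}
step 5 deliver 1→0: 0={prim,v=0,log=s}
step 6 timeout(2): 2={back,v=1,log=-}
step 7 deliver 2→4: 4={back,v=1,log=-}
step 8 deliver 4→2: —
step 9 deliver 2→0: 0={back,v=1,log=s}
step 10 deliver 0→2: —
step 11 deliver 2→3: 3={back,v=1,log=s}
step 12 deliver 3→2: —
step 13 deliver 4→2: —
step 14 crash(1): 1={✗back,v=0,log=s}
step 15 crash(4): 4={✗back,v=1,log=-}
step 16 recover(1): 1={back,v=0,log=s}
step 17 recover(4): 4={back,v=1,log=-}
step 18 propose(0,'p'): —
step 19 timeout(1): 1={prim,v=1,log=s}

1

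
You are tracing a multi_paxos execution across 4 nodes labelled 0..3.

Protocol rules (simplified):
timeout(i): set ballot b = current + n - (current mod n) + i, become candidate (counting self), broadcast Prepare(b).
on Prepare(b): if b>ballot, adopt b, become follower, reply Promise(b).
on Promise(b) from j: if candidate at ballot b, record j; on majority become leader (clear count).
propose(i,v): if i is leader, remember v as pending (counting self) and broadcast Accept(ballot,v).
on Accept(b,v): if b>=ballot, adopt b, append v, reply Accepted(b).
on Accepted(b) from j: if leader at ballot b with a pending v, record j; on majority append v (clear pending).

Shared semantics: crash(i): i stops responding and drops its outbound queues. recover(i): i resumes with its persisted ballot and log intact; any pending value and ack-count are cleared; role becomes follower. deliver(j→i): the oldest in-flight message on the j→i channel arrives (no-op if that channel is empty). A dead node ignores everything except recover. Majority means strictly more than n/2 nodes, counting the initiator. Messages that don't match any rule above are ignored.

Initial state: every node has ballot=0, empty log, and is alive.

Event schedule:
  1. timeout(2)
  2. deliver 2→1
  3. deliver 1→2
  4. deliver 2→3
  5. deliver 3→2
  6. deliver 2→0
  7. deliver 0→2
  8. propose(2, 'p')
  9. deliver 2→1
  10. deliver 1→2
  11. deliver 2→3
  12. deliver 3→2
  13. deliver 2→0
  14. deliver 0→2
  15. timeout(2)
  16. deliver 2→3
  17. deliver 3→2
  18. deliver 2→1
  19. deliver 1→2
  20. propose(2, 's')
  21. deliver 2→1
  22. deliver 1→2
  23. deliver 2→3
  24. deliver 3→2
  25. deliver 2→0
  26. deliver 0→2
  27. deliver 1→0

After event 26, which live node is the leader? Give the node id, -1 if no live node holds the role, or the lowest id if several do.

2

e1 timeout(2): 2[cand,b=6,-]
e2 deliver 2→1: 1[foll,b=6,-]
e3 deliver 1→2: ·
e4 deliver 2→3: 3[foll,b=6,-]
e5 deliver 3→2: 2[lead,b=6,-]
e6 deliver 2→0: 0[foll,b=6,-]
e7 deliver 0→2: ·
e8 propose(2,'p'): ·
e9 deliver 2→1: 1[foll,b=6,p]
e10 deliver 1→2: ·
e11 deliver 2→3: 3[foll,b=6,p]
e12 deliver 3→2: 2[lead,b=6,p]
e13 deliver 2→0: 0[foll,b=6,p]
e14 deliver 0→2: ·
e15 timeout(2): 2[cand,b=10,p]
e16 deliver 2→3: 3[foll,b=10,p]
e17 deliver 3→2: ·
e18 deliver 2→1: 1[foll,b=10,p]
e19 deliver 1→2: 2[lead,b=10,p]
e20 propose(2,'s'): ·
e21 deliver 2→1: 1[foll,b=10,p,s]
e22 deliver 1→2: ·
e23 deliver 2→3: 3[foll,b=10,p,s]
e24 deliver 3→2: 2[lead,b=10,p,s]
e25 deliver 2→0: 0[foll,b=10,p]
e26 deliver 0→2: ·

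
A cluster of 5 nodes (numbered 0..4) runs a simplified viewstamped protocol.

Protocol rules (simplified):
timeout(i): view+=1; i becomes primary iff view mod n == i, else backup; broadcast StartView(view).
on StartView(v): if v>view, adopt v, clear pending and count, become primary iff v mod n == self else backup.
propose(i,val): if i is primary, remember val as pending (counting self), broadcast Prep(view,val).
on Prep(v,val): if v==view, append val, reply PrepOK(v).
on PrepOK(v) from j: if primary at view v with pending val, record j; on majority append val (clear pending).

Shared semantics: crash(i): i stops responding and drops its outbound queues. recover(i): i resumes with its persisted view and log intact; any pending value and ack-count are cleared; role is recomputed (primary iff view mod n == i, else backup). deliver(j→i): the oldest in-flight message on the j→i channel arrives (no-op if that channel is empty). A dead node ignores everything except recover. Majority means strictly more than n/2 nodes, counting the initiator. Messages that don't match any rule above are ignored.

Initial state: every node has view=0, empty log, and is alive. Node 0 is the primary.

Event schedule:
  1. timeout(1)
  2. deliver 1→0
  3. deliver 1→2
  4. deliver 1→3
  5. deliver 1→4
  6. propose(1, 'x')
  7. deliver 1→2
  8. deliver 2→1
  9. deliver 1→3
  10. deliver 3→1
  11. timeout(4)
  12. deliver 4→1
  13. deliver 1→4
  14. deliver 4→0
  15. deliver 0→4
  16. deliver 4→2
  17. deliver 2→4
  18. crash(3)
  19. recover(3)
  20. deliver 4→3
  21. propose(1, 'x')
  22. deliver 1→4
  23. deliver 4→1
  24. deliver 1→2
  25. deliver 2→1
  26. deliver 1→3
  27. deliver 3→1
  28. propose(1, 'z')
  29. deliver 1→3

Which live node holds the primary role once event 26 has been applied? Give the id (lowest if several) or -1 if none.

step 1 timeout(1): 1={prim,v=1,log=-}
step 2 deliver 1→0: 0={back,v=1,log=-}
step 3 deliver 1→2: 2={back,v=1,log=-}
step 4 deliver 1→3: 3={back,v=1,log=-}
step 5 deliver 1→4: 4={back,v=1,log=-}
step 6 propose(1,'x'): —
step 7 deliver 1→2: 2={back,v=1,log=x}
step 8 deliver 2→1: —
step 9 deliver 1→3: 3={back,v=1,log=x}
step 10 deliver 3→1: 1={prim,v=1,log=x}
step 11 timeout(4): 4={back,v=2,log=-}
step 12 deliver 4→1: 1={back,v=2,log=x}
step 13 deliver 1→4: —
step 14 deliver 4→0: 0={back,v=2,log=-}
step 15 deliver 0→4: —
step 16 deliver 4→2: 2={prim,v=2,log=x}
step 17 deliver 2→4: —
step 18 crash(3): 3={✗back,v=1,log=x}
step 19 recover(3): 3={back,v=1,log=x}
step 20 deliver 4→3: 3={back,v=2,log=x}
step 21 propose(1,'x'): —
step 22 deliver 1→4: —
step 23 deliver 4→1: —
step 24 deliver 1→2: —
step 25 deliver 2→1: —
step 26 deliver 1→3: —

2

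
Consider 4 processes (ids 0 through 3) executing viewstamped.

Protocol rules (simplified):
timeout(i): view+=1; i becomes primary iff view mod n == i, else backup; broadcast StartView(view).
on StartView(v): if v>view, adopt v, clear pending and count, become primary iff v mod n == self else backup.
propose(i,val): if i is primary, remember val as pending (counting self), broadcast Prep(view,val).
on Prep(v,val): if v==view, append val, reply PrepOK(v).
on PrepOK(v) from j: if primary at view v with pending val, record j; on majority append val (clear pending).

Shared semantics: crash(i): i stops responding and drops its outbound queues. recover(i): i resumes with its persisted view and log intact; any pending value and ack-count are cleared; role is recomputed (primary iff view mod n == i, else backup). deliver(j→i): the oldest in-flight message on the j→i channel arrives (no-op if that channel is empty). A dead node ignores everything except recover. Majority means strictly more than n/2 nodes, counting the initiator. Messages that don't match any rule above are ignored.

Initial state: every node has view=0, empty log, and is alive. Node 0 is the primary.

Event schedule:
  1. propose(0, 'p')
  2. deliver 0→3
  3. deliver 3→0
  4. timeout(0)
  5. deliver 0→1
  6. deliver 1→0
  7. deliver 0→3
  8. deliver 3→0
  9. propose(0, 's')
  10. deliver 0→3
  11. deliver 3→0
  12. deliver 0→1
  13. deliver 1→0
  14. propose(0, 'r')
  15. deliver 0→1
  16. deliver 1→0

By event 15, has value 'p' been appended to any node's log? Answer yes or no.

yes

[1] propose(0,'p') → ∅
[2] deliver 0→3 → N3(back v0 [p])
[3] deliver 3→0 → ∅
[4] timeout(0) → N0(back v1 [-])
[5] deliver 0→1 → N1(back v0 [p])
[6] deliver 1→0 → ∅
[7] deliver 0→3 → N3(back v1 [p])
[8] deliver 3→0 → ∅
[9] propose(0,'s') → ∅
[10] deliver 0→3 → ∅
[11] deliver 3→0 → ∅
[12] deliver 0→1 → N1(prim v1 [p])
[13] deliver 1→0 → ∅
[14] propose(0,'r') → ∅
[15] deliver 0→1 → ∅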